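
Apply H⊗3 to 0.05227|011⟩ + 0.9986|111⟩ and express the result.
0.3715|000⟩ - 0.3715|001⟩ - 0.3715|010⟩ + 0.3715|011⟩ - 0.3346|100⟩ + 0.3346|101⟩ + 0.3346|110⟩ - 0.3346|111⟩

H⊗3 gives amp(|y⟩) = (1/2√2) Σ_x (−1)^(x·y) amp(|x⟩), where x·y is the number of positions in which both x and y have a 1.
|000⟩: (0.05227 + 0.9986)/(2√2) = 0.3715
|001⟩: (-0.05227 - 0.9986)/(2√2) = -0.3715
|010⟩: (-0.05227 - 0.9986)/(2√2) = -0.3715
|011⟩: (0.05227 + 0.9986)/(2√2) = 0.3715
|100⟩: (0.05227 - 0.9986)/(2√2) = -0.3346
|101⟩: (-0.05227 + 0.9986)/(2√2) = 0.3346
|110⟩: (-0.05227 + 0.9986)/(2√2) = 0.3346
|111⟩: (0.05227 - 0.9986)/(2√2) = -0.3346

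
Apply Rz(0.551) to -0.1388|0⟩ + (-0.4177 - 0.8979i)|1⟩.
(-0.1336 + 0.03776i)|0⟩ + (-0.1577 - 0.9777i)|1⟩

Rz(0.551) = [[e^(−iθ/2), 0], [0, e^(iθ/2)]] with e^(±iθ/2) = cos(θ/2) ± i·sin(θ/2); θ = 0.551, cos(θ/2) ≈ 0.962289, sin(θ/2) ≈ 0.272028.
With a = amp(|0⟩) = -0.1388 and b = amp(|1⟩) = (-0.4177 - 0.8979i):
new amp(|0⟩) = (0.962289 - 0.272028i)·a = (-0.1336 + 0.03776i)
new amp(|1⟩) = (0.962289 + 0.272028i)·b = (-0.1577 - 0.9777i)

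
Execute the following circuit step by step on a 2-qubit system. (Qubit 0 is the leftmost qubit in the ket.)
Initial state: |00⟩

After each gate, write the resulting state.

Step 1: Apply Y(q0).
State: i|10⟩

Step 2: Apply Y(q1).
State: -|11⟩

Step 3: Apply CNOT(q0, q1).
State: -|10⟩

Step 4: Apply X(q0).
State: -|00⟩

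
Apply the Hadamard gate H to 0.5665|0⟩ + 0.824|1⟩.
0.9832|0⟩ - 0.1821|1⟩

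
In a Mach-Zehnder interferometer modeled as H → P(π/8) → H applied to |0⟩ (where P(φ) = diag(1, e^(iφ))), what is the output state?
(0.9619 + 0.1913i)|0⟩ + (0.03806 - 0.1913i)|1⟩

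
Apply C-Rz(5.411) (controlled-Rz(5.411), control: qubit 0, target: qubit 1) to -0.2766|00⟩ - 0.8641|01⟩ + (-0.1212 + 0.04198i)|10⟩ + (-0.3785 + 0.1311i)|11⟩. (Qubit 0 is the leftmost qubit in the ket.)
-0.2766|00⟩ - 0.8641|01⟩ + (0.1276 + 0.01314i)|10⟩ + (0.2877 - 0.2787i)|11⟩

C-Rz(5.411) leaves the control-|0⟩ kets |00⟩, |01⟩ unchanged and applies Rz(5.411) to qubit 1 on the control-|1⟩ pair (|10⟩, |11⟩).
Rz(5.411) = [[e^(−iθ/2), 0], [0, e^(iθ/2)]] with e^(±iθ/2) = cos(θ/2) ± i·sin(θ/2); θ = 5.411, cos(θ/2) ≈ -0.906409, sin(θ/2) ≈ 0.422401.
With a = amp(|10⟩) = (-0.1212 + 0.04198i) and b = amp(|11⟩) = (-0.3785 + 0.1311i):
new amp(|10⟩) = (-0.906409 - 0.422401i)·a = (0.1276 + 0.01314i)
new amp(|11⟩) = (-0.906409 + 0.422401i)·b = (0.2877 - 0.2787i)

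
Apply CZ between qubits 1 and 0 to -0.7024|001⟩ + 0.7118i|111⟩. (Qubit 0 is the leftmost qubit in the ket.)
-0.7024|001⟩ - 0.7118i|111⟩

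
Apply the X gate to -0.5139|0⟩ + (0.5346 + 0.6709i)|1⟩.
(0.5346 + 0.6709i)|0⟩ - 0.5139|1⟩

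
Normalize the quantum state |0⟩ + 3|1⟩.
0.3162|0⟩ + 0.9487|1⟩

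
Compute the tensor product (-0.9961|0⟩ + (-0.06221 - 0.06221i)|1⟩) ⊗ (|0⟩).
-0.9961|00⟩ + (-0.06221 - 0.06221i)|10⟩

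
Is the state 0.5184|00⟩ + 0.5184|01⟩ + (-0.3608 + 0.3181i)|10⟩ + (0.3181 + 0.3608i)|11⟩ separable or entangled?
Entangled

Writing the state as a|00⟩ + b|01⟩ + c|10⟩ + d|11⟩, it is a product state iff ad − bc = 0.
Here (a, b, c, d) = (0.5184, 0.5184, (-0.3608 + 0.3181i), (0.3181 + 0.3608i)): ad − bc = (0.5184)(0.3181 + 0.3608i) − (0.5184)(-0.3608 + 0.3181i) = (0.3519 + 0.02214i) ≠ 0, so the state is entangled.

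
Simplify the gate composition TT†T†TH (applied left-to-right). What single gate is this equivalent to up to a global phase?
H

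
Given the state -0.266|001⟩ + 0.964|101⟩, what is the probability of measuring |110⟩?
0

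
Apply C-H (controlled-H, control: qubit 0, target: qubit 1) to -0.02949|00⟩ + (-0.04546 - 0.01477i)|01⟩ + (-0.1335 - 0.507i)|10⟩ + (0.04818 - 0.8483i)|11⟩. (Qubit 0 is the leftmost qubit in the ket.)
-0.02949|00⟩ + (-0.04546 - 0.01477i)|01⟩ + (-0.06033 - 0.9583i)|10⟩ + (-0.1285 + 0.2413i)|11⟩

C-H leaves the control-|0⟩ kets |00⟩, |01⟩ unchanged and applies H to qubit 1 on the control-|1⟩ pair (|10⟩, |11⟩).
H = [[1/√2, 1/√2], [1/√2, -1/√2]].
With a = amp(|10⟩) = (-0.1335 - 0.507i) and b = amp(|11⟩) = (0.04818 - 0.8483i):
new amp(|10⟩) = (1/√2)·a + (1/√2)·b = (-0.06033 - 0.9583i)
new amp(|11⟩) = (1/√2)·a + (-1/√2)·b = (-0.1285 + 0.2413i)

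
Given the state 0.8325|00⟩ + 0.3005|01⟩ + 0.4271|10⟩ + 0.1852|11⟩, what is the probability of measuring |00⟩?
0.6931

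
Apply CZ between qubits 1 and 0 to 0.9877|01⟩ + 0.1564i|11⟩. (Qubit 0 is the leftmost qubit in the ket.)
0.9877|01⟩ - 0.1564i|11⟩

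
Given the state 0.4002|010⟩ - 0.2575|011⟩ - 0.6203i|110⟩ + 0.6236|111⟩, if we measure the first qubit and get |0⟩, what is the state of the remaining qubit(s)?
0.841|10⟩ - 0.5411|11⟩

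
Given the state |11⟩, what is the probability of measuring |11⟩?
1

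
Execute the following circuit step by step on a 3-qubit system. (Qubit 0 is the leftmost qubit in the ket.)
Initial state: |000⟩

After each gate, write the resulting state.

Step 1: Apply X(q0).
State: |100⟩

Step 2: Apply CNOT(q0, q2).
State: |101⟩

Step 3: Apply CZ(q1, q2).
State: |101⟩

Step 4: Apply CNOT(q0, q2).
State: |100⟩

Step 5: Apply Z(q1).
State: |100⟩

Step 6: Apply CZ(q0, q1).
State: |100⟩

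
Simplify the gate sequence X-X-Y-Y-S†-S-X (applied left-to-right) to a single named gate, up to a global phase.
X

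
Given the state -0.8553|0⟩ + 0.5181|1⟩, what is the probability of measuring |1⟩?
0.2684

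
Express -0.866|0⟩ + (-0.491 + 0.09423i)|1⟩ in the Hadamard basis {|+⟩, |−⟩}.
(-0.9595 + 0.06663i)|+⟩ + (-0.2652 - 0.06663i)|−⟩

With |ψ⟩ = α|0⟩ + β|1⟩, the Hadamard-basis coefficients are ⟨+|ψ⟩ = (α + β)/√2 and ⟨−|ψ⟩ = (α − β)/√2.
Here α = -0.866, β = (-0.491 + 0.09423i): (α + β)/√2 = (-0.9595 + 0.06663i), (α − β)/√2 = (-0.2652 - 0.06663i).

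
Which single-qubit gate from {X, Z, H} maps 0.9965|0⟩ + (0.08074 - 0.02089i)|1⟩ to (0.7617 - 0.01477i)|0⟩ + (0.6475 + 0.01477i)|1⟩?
H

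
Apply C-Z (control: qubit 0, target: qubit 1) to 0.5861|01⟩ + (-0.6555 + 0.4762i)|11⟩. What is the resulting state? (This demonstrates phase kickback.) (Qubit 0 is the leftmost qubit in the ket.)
0.5861|01⟩ + (0.6555 - 0.4762i)|11⟩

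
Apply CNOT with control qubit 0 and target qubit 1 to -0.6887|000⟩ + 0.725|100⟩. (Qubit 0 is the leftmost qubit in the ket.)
-0.6887|000⟩ + 0.725|110⟩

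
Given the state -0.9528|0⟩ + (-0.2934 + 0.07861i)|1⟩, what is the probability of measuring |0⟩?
0.9078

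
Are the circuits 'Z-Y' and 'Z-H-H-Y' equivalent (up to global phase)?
Yes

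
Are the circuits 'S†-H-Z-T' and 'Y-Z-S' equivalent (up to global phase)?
No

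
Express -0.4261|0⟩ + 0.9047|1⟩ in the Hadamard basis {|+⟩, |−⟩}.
0.3384|+⟩ - 0.941|−⟩

With |ψ⟩ = α|0⟩ + β|1⟩, the Hadamard-basis coefficients are ⟨+|ψ⟩ = (α + β)/√2 and ⟨−|ψ⟩ = (α − β)/√2.
Here α = -0.4261, β = 0.9047: (α + β)/√2 = 0.3384, (α − β)/√2 = -0.941.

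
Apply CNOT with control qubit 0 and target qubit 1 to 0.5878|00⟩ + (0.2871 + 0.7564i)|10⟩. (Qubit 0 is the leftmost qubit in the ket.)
0.5878|00⟩ + (0.2871 + 0.7564i)|11⟩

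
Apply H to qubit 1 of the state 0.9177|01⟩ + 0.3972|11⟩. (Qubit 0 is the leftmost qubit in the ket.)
0.6489|00⟩ - 0.6489|01⟩ + 0.2809|10⟩ - 0.2809|11⟩

H on qubit 1 mixes each pair of kets that differ only in qubit 1: amplitudes (a, b) of (|…0…⟩, |…1…⟩) become ((a + b)/√2, (a − b)/√2). Kets absent from the input have amplitude 0.
(|00⟩, |01⟩): (a, b) = (0, 0.9177) → (0.6489, -0.6489)
(|10⟩, |11⟩): (a, b) = (0, 0.3972) → (0.2809, -0.2809)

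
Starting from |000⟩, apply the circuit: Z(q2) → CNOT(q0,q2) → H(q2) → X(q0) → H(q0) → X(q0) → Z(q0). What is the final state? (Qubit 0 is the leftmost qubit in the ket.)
-1/2|000⟩ - 1/2|001⟩ - 1/2|100⟩ - 1/2|101⟩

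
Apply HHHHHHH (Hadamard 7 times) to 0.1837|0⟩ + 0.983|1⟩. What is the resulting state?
0.825|0⟩ - 0.5652|1⟩

H² = I, so H^7 = H: a single Hadamard. With (a, b) = (0.1837, 0.983), H gives ((a + b)/√2, (a − b)/√2) = (0.825, -0.5652).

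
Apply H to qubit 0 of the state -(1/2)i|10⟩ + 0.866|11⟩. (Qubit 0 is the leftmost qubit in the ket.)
-(1/√8)i|00⟩ + 0.6124|01⟩ + (1/√8)i|10⟩ - 0.6124|11⟩

H on qubit 0 mixes each pair of kets that differ only in qubit 0: amplitudes (a, b) of (|…0…⟩, |…1…⟩) become ((a + b)/√2, (a − b)/√2). Kets absent from the input have amplitude 0.
(|00⟩, |10⟩): (a, b) = (0, -(1/2)i) → (-(1/√8)i, (1/√8)i)
(|01⟩, |11⟩): (a, b) = (0, 0.866) → (0.6124, -0.6124)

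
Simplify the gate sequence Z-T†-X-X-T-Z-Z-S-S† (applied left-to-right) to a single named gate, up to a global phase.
Z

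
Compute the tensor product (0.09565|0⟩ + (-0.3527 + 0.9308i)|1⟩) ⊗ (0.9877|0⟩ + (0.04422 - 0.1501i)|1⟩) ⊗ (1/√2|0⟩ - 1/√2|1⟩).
0.0668|000⟩ - 0.0668|001⟩ + (0.002991 - 0.01015i)|010⟩ + (-0.002991 + 0.01015i)|011⟩ + (-0.2463 + 0.6501i)|100⟩ + (0.2463 - 0.6501i)|101⟩ + (0.08776 + 0.06654i)|110⟩ + (-0.08776 - 0.06654i)|111⟩

amp(|b₁b₂…⟩) = product of the factor amplitudes for bits b₁, b₂, …; only kets whose every factor amplitude is nonzero survive.
|000⟩: (0.09565)(0.9877)(1/√2) = 0.0668
|001⟩: (0.09565)(0.9877)(-1/√2) = -0.0668
|010⟩: (0.09565)(0.04422 - 0.1501i)(1/√2) = (0.002991 - 0.01015i)
|011⟩: (0.09565)(0.04422 - 0.1501i)(-1/√2) = (-0.002991 + 0.01015i)
|100⟩: (-0.3527 + 0.9308i)(0.9877)(1/√2) = (-0.2463 + 0.6501i)
|101⟩: (-0.3527 + 0.9308i)(0.9877)(-1/√2) = (0.2463 - 0.6501i)
|110⟩: (-0.3527 + 0.9308i)(0.04422 - 0.1501i)(1/√2) = (0.08776 + 0.06654i)
|111⟩: (-0.3527 + 0.9308i)(0.04422 - 0.1501i)(-1/√2) = (-0.08776 - 0.06654i)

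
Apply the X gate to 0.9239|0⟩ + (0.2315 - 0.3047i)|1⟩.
(0.2315 - 0.3047i)|0⟩ + 0.9239|1⟩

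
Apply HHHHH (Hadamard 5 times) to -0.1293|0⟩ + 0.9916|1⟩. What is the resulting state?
0.6097|0⟩ - 0.7926|1⟩

H² = I, so H^5 = H: a single Hadamard. With (a, b) = (-0.1293, 0.9916), H gives ((a + b)/√2, (a − b)/√2) = (0.6097, -0.7926).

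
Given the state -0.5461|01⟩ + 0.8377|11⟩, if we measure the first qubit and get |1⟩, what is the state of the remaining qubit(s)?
|1⟩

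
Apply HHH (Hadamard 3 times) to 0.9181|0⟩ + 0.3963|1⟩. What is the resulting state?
0.9294|0⟩ + 0.369|1⟩

H² = I, so H^3 = H: a single Hadamard. With (a, b) = (0.9181, 0.3963), H gives ((a + b)/√2, (a − b)/√2) = (0.9294, 0.369).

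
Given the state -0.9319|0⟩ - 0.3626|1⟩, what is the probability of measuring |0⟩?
0.8684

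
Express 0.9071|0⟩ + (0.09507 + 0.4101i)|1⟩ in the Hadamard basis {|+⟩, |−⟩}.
(0.7086 + 0.29i)|+⟩ + (0.5742 - 0.29i)|−⟩

With |ψ⟩ = α|0⟩ + β|1⟩, the Hadamard-basis coefficients are ⟨+|ψ⟩ = (α + β)/√2 and ⟨−|ψ⟩ = (α − β)/√2.
Here α = 0.9071, β = (0.09507 + 0.4101i): (α + β)/√2 = (0.7086 + 0.29i), (α − β)/√2 = (0.5742 - 0.29i).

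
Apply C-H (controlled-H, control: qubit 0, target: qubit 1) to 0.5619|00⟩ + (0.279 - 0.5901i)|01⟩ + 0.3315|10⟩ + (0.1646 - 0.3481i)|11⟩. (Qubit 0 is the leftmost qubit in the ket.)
0.5619|00⟩ + (0.279 - 0.5901i)|01⟩ + (0.3508 - 0.2461i)|10⟩ + (0.118 + 0.2461i)|11⟩

C-H leaves the control-|0⟩ kets |00⟩, |01⟩ unchanged and applies H to qubit 1 on the control-|1⟩ pair (|10⟩, |11⟩).
H = [[1/√2, 1/√2], [1/√2, -1/√2]].
With a = amp(|10⟩) = 0.3315 and b = amp(|11⟩) = (0.1646 - 0.3481i):
new amp(|10⟩) = (1/√2)·a + (1/√2)·b = (0.3508 - 0.2461i)
new amp(|11⟩) = (1/√2)·a + (-1/√2)·b = (0.118 + 0.2461i)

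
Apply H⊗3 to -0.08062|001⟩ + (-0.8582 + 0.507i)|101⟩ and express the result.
(-0.3319 + 0.1793i)|000⟩ + (0.3319 - 0.1793i)|001⟩ + (-0.3319 + 0.1793i)|010⟩ + (0.3319 - 0.1793i)|011⟩ + (0.2749 - 0.1793i)|100⟩ + (-0.2749 + 0.1793i)|101⟩ + (0.2749 - 0.1793i)|110⟩ + (-0.2749 + 0.1793i)|111⟩

H⊗3 gives amp(|y⟩) = (1/2√2) Σ_x (−1)^(x·y) amp(|x⟩), where x·y is the number of positions in which both x and y have a 1.
|000⟩: (-0.08062 + (-0.8582 + 0.507i))/(2√2) = (-0.3319 + 0.1793i)
|001⟩: (0.08062 - (-0.8582 + 0.507i))/(2√2) = (0.3319 - 0.1793i)
|010⟩: (-0.08062 + (-0.8582 + 0.507i))/(2√2) = (-0.3319 + 0.1793i)
|011⟩: (0.08062 - (-0.8582 + 0.507i))/(2√2) = (0.3319 - 0.1793i)
|100⟩: (-0.08062 - (-0.8582 + 0.507i))/(2√2) = (0.2749 - 0.1793i)
|101⟩: (0.08062 + (-0.8582 + 0.507i))/(2√2) = (-0.2749 + 0.1793i)
|110⟩: (-0.08062 - (-0.8582 + 0.507i))/(2√2) = (0.2749 - 0.1793i)
|111⟩: (0.08062 + (-0.8582 + 0.507i))/(2√2) = (-0.2749 + 0.1793i)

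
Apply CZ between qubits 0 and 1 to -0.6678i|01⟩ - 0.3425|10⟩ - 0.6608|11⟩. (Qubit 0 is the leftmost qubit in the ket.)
-0.6678i|01⟩ - 0.3425|10⟩ + 0.6608|11⟩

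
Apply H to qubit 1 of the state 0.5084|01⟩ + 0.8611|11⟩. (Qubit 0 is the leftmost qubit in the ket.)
0.3595|00⟩ - 0.3595|01⟩ + 0.6089|10⟩ - 0.6089|11⟩

H on qubit 1 mixes each pair of kets that differ only in qubit 1: amplitudes (a, b) of (|…0…⟩, |…1…⟩) become ((a + b)/√2, (a − b)/√2). Kets absent from the input have amplitude 0.
(|00⟩, |01⟩): (a, b) = (0, 0.5084) → (0.3595, -0.3595)
(|10⟩, |11⟩): (a, b) = (0, 0.8611) → (0.6089, -0.6089)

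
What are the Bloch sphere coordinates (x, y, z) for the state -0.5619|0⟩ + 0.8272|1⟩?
(-0.9296, 0, -0.3685)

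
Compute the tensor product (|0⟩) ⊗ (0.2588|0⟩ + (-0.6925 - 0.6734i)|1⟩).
0.2588|00⟩ + (-0.6925 - 0.6734i)|01⟩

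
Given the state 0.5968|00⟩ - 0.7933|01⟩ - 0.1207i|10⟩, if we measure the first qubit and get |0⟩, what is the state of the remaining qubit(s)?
0.6012|0⟩ - 0.7991|1⟩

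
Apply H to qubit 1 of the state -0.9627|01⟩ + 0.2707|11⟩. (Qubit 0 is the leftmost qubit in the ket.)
-0.6807|00⟩ + 0.6807|01⟩ + 0.1914|10⟩ - 0.1914|11⟩

H on qubit 1 mixes each pair of kets that differ only in qubit 1: amplitudes (a, b) of (|…0…⟩, |…1…⟩) become ((a + b)/√2, (a − b)/√2). Kets absent from the input have amplitude 0.
(|00⟩, |01⟩): (a, b) = (0, -0.9627) → (-0.6807, 0.6807)
(|10⟩, |11⟩): (a, b) = (0, 0.2707) → (0.1914, -0.1914)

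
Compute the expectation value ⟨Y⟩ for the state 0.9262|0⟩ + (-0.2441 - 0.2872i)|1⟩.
-0.532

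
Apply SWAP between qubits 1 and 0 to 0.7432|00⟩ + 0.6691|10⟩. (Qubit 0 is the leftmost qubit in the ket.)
0.7432|00⟩ + 0.6691|01⟩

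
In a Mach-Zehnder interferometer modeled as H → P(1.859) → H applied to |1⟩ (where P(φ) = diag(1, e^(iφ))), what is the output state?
(0.6421 - 0.4794i)|0⟩ + (0.3579 + 0.4794i)|1⟩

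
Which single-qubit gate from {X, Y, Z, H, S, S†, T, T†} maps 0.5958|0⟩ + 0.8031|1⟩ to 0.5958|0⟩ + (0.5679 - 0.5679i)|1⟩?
T†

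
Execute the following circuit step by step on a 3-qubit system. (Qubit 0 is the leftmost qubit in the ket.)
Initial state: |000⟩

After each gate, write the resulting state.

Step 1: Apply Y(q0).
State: i|100⟩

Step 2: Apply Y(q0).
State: |000⟩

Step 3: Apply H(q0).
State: 1/√2|000⟩ + 1/√2|100⟩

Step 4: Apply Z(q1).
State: 1/√2|000⟩ + 1/√2|100⟩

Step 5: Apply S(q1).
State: 1/√2|000⟩ + 1/√2|100⟩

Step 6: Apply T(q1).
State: 1/√2|000⟩ + 1/√2|100⟩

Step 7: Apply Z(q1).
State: 1/√2|000⟩ + 1/√2|100⟩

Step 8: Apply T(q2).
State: 1/√2|000⟩ + 1/√2|100⟩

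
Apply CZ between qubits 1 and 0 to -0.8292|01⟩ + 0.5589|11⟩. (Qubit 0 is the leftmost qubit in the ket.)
-0.8292|01⟩ - 0.5589|11⟩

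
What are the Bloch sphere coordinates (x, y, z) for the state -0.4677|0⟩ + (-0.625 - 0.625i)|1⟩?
(0.5846, 0.5846, -0.5625)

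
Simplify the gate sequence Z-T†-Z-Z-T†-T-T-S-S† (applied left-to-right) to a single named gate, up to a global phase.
Z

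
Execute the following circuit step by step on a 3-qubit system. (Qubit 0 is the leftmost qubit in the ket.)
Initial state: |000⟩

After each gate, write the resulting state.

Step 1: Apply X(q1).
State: |010⟩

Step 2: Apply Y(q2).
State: i|011⟩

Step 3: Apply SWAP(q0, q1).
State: i|101⟩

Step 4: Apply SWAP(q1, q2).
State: i|110⟩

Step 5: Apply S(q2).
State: i|110⟩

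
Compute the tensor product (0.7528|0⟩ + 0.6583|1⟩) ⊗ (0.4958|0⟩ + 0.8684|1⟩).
0.3732|00⟩ + 0.6537|01⟩ + 0.3264|10⟩ + 0.5717|11⟩

amp(|b₁b₂…⟩) = product of the factor amplitudes for bits b₁, b₂, …; only kets whose every factor amplitude is nonzero survive.
|00⟩: (0.7528)(0.4958) = 0.3732
|01⟩: (0.7528)(0.8684) = 0.6537
|10⟩: (0.6583)(0.4958) = 0.3264
|11⟩: (0.6583)(0.8684) = 0.5717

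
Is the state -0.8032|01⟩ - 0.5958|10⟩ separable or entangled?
Entangled

Writing the state as a|00⟩ + b|01⟩ + c|10⟩ + d|11⟩, it is a product state iff ad − bc = 0.
Here (a, b, c, d) = (0, -0.8032, -0.5958, 0): ad − bc = (0)(0) − (-0.8032)(-0.5958) = -0.4785 ≠ 0, so the state is entangled.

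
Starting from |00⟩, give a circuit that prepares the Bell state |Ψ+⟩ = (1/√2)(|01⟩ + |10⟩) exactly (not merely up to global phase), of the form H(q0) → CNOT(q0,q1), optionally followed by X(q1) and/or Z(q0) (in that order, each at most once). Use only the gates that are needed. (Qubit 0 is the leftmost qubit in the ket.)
H(q0) → CNOT(q0,q1) → X(q1)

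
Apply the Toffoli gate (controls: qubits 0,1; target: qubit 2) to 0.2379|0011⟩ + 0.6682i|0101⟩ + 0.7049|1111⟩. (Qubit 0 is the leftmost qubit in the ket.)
0.2379|0011⟩ + 0.6682i|0101⟩ + 0.7049|1101⟩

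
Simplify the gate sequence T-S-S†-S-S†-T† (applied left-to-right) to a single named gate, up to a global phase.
I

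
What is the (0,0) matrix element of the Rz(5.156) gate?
(-0.8453 - 0.5342i)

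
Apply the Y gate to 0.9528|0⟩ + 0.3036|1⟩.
-0.3036i|0⟩ + 0.9528i|1⟩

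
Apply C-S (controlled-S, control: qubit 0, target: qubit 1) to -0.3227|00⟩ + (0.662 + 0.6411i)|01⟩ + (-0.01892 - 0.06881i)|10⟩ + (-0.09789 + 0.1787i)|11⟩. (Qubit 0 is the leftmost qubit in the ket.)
-0.3227|00⟩ + (0.662 + 0.6411i)|01⟩ + (-0.01892 - 0.06881i)|10⟩ + (-0.1787 - 0.09789i)|11⟩

C-S leaves the control-|0⟩ kets |00⟩, |01⟩ unchanged and applies S to qubit 1 on the control-|1⟩ pair (|10⟩, |11⟩).
S = [[1, 0], [0, i]].
With a = amp(|10⟩) = (-0.01892 - 0.06881i) and b = amp(|11⟩) = (-0.09789 + 0.1787i):
new amp(|10⟩) = (1)·a = (-0.01892 - 0.06881i)
new amp(|11⟩) = (i)·b = (-0.1787 - 0.09789i)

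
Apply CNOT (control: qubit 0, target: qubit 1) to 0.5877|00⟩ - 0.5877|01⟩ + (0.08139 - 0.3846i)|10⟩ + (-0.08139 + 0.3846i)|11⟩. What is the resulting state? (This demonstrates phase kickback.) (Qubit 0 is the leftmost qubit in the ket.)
0.5877|00⟩ - 0.5877|01⟩ + (-0.08139 + 0.3846i)|10⟩ + (0.08139 - 0.3846i)|11⟩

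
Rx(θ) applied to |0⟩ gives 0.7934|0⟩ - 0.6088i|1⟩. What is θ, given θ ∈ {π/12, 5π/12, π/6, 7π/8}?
5π/12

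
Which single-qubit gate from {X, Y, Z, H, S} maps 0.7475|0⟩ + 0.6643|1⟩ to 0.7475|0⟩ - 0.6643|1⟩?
Z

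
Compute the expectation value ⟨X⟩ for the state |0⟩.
0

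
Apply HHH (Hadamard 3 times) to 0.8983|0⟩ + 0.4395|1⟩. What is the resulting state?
0.946|0⟩ + 0.3244|1⟩

H² = I, so H^3 = H: a single Hadamard. With (a, b) = (0.8983, 0.4395), H gives ((a + b)/√2, (a − b)/√2) = (0.946, 0.3244).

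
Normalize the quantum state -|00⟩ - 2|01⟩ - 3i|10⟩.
-0.2673|00⟩ - 0.5345|01⟩ - 0.8018i|10⟩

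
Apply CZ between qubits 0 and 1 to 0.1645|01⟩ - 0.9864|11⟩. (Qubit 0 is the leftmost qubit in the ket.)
0.1645|01⟩ + 0.9864|11⟩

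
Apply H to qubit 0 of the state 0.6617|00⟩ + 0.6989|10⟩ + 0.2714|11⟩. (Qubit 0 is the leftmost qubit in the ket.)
0.9621|00⟩ + 0.1919|01⟩ - 0.0263|10⟩ - 0.1919|11⟩

H on qubit 0 mixes each pair of kets that differ only in qubit 0: amplitudes (a, b) of (|…0…⟩, |…1…⟩) become ((a + b)/√2, (a − b)/√2). Kets absent from the input have amplitude 0.
(|00⟩, |10⟩): (a, b) = (0.6617, 0.6989) → (0.9621, -0.0263)
(|01⟩, |11⟩): (a, b) = (0, 0.2714) → (0.1919, -0.1919)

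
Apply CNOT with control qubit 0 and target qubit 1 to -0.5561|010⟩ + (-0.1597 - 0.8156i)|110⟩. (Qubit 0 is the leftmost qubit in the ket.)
-0.5561|010⟩ + (-0.1597 - 0.8156i)|100⟩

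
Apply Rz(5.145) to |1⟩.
(-0.8424 + 0.5389i)|1⟩

Rz(5.145) = [[e^(−iθ/2), 0], [0, e^(iθ/2)]] with e^(±iθ/2) = cos(θ/2) ± i·sin(θ/2); θ = 5.145, cos(θ/2) ≈ -0.84239, sin(θ/2) ≈ 0.538868.
With a = amp(|0⟩) = 0 and b = amp(|1⟩) = 1:
new amp(|0⟩) = (-0.84239 - 0.538868i)·a = 0
new amp(|1⟩) = (-0.84239 + 0.538868i)·b = (-0.8424 + 0.5389i)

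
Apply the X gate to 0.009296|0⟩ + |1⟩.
|0⟩ + 0.009296|1⟩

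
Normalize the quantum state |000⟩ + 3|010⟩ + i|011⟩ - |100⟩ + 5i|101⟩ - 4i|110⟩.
0.1374|000⟩ + 0.4121|010⟩ + 0.1374i|011⟩ - 0.1374|100⟩ + 0.6868i|101⟩ - 0.5494i|110⟩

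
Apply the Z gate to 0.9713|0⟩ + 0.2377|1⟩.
0.9713|0⟩ - 0.2377|1⟩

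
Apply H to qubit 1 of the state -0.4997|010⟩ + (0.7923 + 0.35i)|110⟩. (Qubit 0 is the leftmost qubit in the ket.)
-0.3533|000⟩ + 0.3533|010⟩ + (0.5602 + 0.2475i)|100⟩ + (-0.5602 - 0.2475i)|110⟩

H on qubit 1 mixes each pair of kets that differ only in qubit 1: amplitudes (a, b) of (|…0…⟩, |…1…⟩) become ((a + b)/√2, (a − b)/√2). Kets absent from the input have amplitude 0.
(|000⟩, |010⟩): (a, b) = (0, -0.4997) → (-0.3533, 0.3533)
(|100⟩, |110⟩): (a, b) = (0, (0.7923 + 0.35i)) → ((0.5602 + 0.2475i), (-0.5602 - 0.2475i))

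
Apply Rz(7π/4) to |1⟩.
(-0.9239 + 0.3827i)|1⟩

Rz(7π/4) = [[e^(−iθ/2), 0], [0, e^(iθ/2)]] with e^(±iθ/2) = cos(θ/2) ± i·sin(θ/2); θ = 7π/4, cos(θ/2) ≈ -0.92388, sin(θ/2) ≈ 0.382683.
With a = amp(|0⟩) = 0 and b = amp(|1⟩) = 1:
new amp(|0⟩) = (-0.92388 - 0.382683i)·a = 0
new amp(|1⟩) = (-0.92388 + 0.382683i)·b = (-0.9239 + 0.3827i)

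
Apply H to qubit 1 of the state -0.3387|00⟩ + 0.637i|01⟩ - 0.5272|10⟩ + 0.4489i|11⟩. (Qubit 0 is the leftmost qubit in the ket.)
(-0.2395 + 0.4504i)|00⟩ + (-0.2395 - 0.4504i)|01⟩ + (-0.3728 + 0.3174i)|10⟩ + (-0.3728 - 0.3174i)|11⟩

H on qubit 1 mixes each pair of kets that differ only in qubit 1: amplitudes (a, b) of (|…0…⟩, |…1…⟩) become ((a + b)/√2, (a − b)/√2). Kets absent from the input have amplitude 0.
(|00⟩, |01⟩): (a, b) = (-0.3387, 0.637i) → ((-0.2395 + 0.4504i), (-0.2395 - 0.4504i))
(|10⟩, |11⟩): (a, b) = (-0.5272, 0.4489i) → ((-0.3728 + 0.3174i), (-0.3728 - 0.3174i))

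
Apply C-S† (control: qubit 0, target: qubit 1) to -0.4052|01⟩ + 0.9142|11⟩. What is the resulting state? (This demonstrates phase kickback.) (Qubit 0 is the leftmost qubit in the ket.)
-0.4052|01⟩ - 0.9142i|11⟩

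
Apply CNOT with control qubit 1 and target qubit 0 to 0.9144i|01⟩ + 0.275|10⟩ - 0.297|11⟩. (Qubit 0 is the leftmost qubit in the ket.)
-0.297|01⟩ + 0.275|10⟩ + 0.9144i|11⟩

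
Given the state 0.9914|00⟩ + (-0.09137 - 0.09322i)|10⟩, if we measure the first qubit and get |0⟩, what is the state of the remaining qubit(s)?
|0⟩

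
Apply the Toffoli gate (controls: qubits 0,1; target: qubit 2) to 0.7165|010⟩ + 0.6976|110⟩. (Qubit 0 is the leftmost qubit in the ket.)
0.7165|010⟩ + 0.6976|111⟩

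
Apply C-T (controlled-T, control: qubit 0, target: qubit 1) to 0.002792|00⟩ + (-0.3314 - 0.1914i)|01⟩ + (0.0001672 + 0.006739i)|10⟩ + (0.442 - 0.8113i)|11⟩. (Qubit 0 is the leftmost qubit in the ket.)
0.002792|00⟩ + (-0.3314 - 0.1914i)|01⟩ + (0.0001672 + 0.006739i)|10⟩ + (0.8862 - 0.2611i)|11⟩

C-T leaves the control-|0⟩ kets |00⟩, |01⟩ unchanged and applies T to qubit 1 on the control-|1⟩ pair (|10⟩, |11⟩).
T = [[1, 0], [0, (1/√2 + (1/√2)i)]].
With a = amp(|10⟩) = (0.0001672 + 0.006739i) and b = amp(|11⟩) = (0.442 - 0.8113i):
new amp(|10⟩) = (1)·a = (0.0001672 + 0.006739i)
new amp(|11⟩) = (1/√2 + (1/√2)i)·b = (0.8862 - 0.2611i)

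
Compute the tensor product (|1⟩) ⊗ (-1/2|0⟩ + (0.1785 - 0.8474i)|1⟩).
-1/2|10⟩ + (0.1785 - 0.8474i)|11⟩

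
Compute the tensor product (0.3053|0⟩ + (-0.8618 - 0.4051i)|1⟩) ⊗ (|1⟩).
0.3053|01⟩ + (-0.8618 - 0.4051i)|11⟩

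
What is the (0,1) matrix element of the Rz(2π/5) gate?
0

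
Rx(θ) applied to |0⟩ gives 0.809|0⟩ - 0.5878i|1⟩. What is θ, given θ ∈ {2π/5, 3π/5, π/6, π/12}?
2π/5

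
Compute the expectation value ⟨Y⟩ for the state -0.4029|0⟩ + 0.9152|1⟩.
0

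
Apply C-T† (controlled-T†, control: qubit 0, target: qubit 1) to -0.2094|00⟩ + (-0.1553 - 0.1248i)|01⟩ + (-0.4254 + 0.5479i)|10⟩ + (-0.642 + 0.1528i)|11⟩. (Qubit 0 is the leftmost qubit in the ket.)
-0.2094|00⟩ + (-0.1553 - 0.1248i)|01⟩ + (-0.4254 + 0.5479i)|10⟩ + (-0.3459 + 0.562i)|11⟩

C-T† leaves the control-|0⟩ kets |00⟩, |01⟩ unchanged and applies T† to qubit 1 on the control-|1⟩ pair (|10⟩, |11⟩).
T† = [[1, 0], [0, (1/√2 - (1/√2)i)]].
With a = amp(|10⟩) = (-0.4254 + 0.5479i) and b = amp(|11⟩) = (-0.642 + 0.1528i):
new amp(|10⟩) = (1)·a = (-0.4254 + 0.5479i)
new amp(|11⟩) = (1/√2 - (1/√2)i)·b = (-0.3459 + 0.562i)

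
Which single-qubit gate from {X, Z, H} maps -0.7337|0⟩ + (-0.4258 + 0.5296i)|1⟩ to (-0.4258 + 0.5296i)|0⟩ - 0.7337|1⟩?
X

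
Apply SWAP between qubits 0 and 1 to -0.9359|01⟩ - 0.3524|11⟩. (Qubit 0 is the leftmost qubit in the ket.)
-0.9359|10⟩ - 0.3524|11⟩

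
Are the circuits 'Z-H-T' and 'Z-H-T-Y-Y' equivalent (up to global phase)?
Yes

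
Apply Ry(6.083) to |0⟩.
-0.995|0⟩ + 0.09993|1⟩

Ry(6.083) = [[cos(θ/2), −sin(θ/2)], [sin(θ/2), cos(θ/2)]]; θ = 6.083, cos(θ/2) ≈ -0.994995, sin(θ/2) ≈ 0.0999256.
With a = amp(|0⟩) = 1 and b = amp(|1⟩) = 0:
new amp(|0⟩) = (-0.994995)·a + (-0.0999256)·b = -0.995
new amp(|1⟩) = (0.0999256)·a + (-0.994995)·b = 0.09993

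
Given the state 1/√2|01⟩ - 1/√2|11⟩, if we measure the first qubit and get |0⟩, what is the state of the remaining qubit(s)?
|1⟩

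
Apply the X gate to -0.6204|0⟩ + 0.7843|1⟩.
0.7843|0⟩ - 0.6204|1⟩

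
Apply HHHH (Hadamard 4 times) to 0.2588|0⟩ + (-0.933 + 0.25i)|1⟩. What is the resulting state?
0.2588|0⟩ + (-0.933 + 0.25i)|1⟩

H² = I, so an even number of Hadamards cancels: H^4 = I and the state is unchanged.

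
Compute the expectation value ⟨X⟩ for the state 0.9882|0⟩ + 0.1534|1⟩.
0.3032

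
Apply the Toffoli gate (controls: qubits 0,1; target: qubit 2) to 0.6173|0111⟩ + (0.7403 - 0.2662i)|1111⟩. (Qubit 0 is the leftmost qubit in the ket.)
0.6173|0111⟩ + (0.7403 - 0.2662i)|1101⟩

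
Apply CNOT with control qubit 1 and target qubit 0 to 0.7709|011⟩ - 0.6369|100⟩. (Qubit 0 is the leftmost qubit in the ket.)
-0.6369|100⟩ + 0.7709|111⟩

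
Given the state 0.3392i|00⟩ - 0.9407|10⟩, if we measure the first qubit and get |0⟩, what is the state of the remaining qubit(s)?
i|0⟩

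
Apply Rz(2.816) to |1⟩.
(0.1621 + 0.9868i)|1⟩

Rz(2.816) = [[e^(−iθ/2), 0], [0, e^(iθ/2)]] with e^(±iθ/2) = cos(θ/2) ± i·sin(θ/2); θ = 2.816, cos(θ/2) ≈ 0.162078, sin(θ/2) ≈ 0.986778.
With a = amp(|0⟩) = 0 and b = amp(|1⟩) = 1:
new amp(|0⟩) = (0.162078 - 0.986778i)·a = 0
new amp(|1⟩) = (0.162078 + 0.986778i)·b = (0.1621 + 0.9868i)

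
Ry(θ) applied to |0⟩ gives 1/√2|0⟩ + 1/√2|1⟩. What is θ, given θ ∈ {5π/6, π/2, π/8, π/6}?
π/2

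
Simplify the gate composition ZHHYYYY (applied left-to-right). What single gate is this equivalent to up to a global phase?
Z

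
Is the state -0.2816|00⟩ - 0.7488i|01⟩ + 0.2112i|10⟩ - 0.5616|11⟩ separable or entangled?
Separable

Writing the state as a|00⟩ + b|01⟩ + c|10⟩ + d|11⟩, it is a product state iff ad − bc = 0.
Here (a, b, c, d) = (-0.2816, -0.7488i, 0.2112i, -0.5616): ad − bc = (-0.2816)(-0.5616) − (-0.7488i)(0.2112i) = 0, so the state is separable.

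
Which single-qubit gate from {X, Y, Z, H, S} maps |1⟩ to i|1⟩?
S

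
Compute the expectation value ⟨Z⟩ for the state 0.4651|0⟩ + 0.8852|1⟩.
-0.5673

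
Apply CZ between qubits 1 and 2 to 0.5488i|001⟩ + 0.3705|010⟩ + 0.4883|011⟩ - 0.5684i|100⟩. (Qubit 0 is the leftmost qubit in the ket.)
0.5488i|001⟩ + 0.3705|010⟩ - 0.4883|011⟩ - 0.5684i|100⟩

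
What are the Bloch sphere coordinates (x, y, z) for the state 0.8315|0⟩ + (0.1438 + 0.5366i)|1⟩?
(0.2391, 0.8924, 0.3828)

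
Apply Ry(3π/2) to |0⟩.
-1/√2|0⟩ + 1/√2|1⟩

Ry(3π/2) = [[cos(θ/2), −sin(θ/2)], [sin(θ/2), cos(θ/2)]]; θ = 3π/2, cos(θ/2) ≈ -0.707107, sin(θ/2) ≈ 0.707107.
With a = amp(|0⟩) = 1 and b = amp(|1⟩) = 0:
new amp(|0⟩) = (-0.707107)·a + (-0.707107)·b = -1/√2
new amp(|1⟩) = (0.707107)·a + (-0.707107)·b = 1/√2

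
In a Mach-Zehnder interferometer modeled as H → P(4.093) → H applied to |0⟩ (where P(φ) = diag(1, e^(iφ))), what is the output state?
(0.2097 - 0.4071i)|0⟩ + (0.7903 + 0.4071i)|1⟩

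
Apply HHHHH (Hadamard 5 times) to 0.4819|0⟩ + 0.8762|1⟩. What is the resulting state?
0.9603|0⟩ - 0.2788|1⟩

H² = I, so H^5 = H: a single Hadamard. With (a, b) = (0.4819, 0.8762), H gives ((a + b)/√2, (a − b)/√2) = (0.9603, -0.2788).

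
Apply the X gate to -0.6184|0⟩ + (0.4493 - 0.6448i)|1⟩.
(0.4493 - 0.6448i)|0⟩ - 0.6184|1⟩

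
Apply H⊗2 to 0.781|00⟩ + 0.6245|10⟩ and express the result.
0.7028|00⟩ + 0.7028|01⟩ + 0.07825|10⟩ + 0.07825|11⟩

H⊗2 gives amp(|y⟩) = (1/2) Σ_x (−1)^(x·y) amp(|x⟩), where x·y is the number of positions in which both x and y have a 1.
|00⟩: (0.781 + 0.6245)/2 = 0.7028
|01⟩: (0.781 + 0.6245)/2 = 0.7028
|10⟩: (0.781 - 0.6245)/2 = 0.07825
|11⟩: (0.781 - 0.6245)/2 = 0.07825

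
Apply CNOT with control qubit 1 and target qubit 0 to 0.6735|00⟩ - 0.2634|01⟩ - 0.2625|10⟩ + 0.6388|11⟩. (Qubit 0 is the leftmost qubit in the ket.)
0.6735|00⟩ + 0.6388|01⟩ - 0.2625|10⟩ - 0.2634|11⟩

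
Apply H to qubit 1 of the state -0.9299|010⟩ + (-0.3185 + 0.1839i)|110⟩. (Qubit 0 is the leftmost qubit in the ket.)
-0.6575|000⟩ + 0.6575|010⟩ + (-0.2252 + 0.13i)|100⟩ + (0.2252 - 0.13i)|110⟩

H on qubit 1 mixes each pair of kets that differ only in qubit 1: amplitudes (a, b) of (|…0…⟩, |…1…⟩) become ((a + b)/√2, (a − b)/√2). Kets absent from the input have amplitude 0.
(|000⟩, |010⟩): (a, b) = (0, -0.9299) → (-0.6575, 0.6575)
(|100⟩, |110⟩): (a, b) = (0, (-0.3185 + 0.1839i)) → ((-0.2252 + 0.13i), (0.2252 - 0.13i))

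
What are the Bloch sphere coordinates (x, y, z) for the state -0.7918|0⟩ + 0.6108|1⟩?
(-0.9673, 0, 0.2539)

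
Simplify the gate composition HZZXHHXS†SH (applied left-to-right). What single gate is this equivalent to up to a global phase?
I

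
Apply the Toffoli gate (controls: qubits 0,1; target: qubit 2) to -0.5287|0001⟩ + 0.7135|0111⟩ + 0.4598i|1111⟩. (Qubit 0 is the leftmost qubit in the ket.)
-0.5287|0001⟩ + 0.7135|0111⟩ + 0.4598i|1101⟩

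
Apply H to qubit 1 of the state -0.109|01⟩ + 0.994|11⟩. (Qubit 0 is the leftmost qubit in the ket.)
-0.07707|00⟩ + 0.07707|01⟩ + 0.7029|10⟩ - 0.7029|11⟩

H on qubit 1 mixes each pair of kets that differ only in qubit 1: amplitudes (a, b) of (|…0…⟩, |…1…⟩) become ((a + b)/√2, (a − b)/√2). Kets absent from the input have amplitude 0.
(|00⟩, |01⟩): (a, b) = (0, -0.109) → (-0.07707, 0.07707)
(|10⟩, |11⟩): (a, b) = (0, 0.994) → (0.7029, -0.7029)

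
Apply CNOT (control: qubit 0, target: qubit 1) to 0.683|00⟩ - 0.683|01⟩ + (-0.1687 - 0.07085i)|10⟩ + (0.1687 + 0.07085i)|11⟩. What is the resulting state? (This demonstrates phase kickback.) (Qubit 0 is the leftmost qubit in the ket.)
0.683|00⟩ - 0.683|01⟩ + (0.1687 + 0.07085i)|10⟩ + (-0.1687 - 0.07085i)|11⟩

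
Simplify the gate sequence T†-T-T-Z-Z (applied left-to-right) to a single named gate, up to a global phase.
T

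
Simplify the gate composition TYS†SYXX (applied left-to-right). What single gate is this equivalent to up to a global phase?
T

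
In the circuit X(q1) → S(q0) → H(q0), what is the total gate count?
3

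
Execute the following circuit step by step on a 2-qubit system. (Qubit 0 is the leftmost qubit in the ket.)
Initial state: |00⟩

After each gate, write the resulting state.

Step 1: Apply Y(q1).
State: i|01⟩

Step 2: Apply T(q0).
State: i|01⟩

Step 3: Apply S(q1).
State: -|01⟩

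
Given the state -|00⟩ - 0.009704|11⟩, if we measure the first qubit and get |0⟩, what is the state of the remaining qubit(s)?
-|0⟩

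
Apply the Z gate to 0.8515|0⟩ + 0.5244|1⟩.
0.8515|0⟩ - 0.5244|1⟩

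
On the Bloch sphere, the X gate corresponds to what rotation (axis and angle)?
Rotation by π around the x-axis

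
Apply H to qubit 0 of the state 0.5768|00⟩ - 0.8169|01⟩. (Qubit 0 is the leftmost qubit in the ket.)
0.4079|00⟩ - 0.5776|01⟩ + 0.4079|10⟩ - 0.5776|11⟩

H on qubit 0 mixes each pair of kets that differ only in qubit 0: amplitudes (a, b) of (|…0…⟩, |…1…⟩) become ((a + b)/√2, (a − b)/√2). Kets absent from the input have amplitude 0.
(|00⟩, |10⟩): (a, b) = (0.5768, 0) → (0.4079, 0.4079)
(|01⟩, |11⟩): (a, b) = (-0.8169, 0) → (-0.5776, -0.5776)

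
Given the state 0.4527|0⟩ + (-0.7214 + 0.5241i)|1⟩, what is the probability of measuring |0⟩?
0.2049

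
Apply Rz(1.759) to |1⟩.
(0.6375 + 0.7704i)|1⟩

Rz(1.759) = [[e^(−iθ/2), 0], [0, e^(iθ/2)]] with e^(±iθ/2) = cos(θ/2) ± i·sin(θ/2); θ = 1.759, cos(θ/2) ≈ 0.637536, sin(θ/2) ≈ 0.77042.
With a = amp(|0⟩) = 0 and b = amp(|1⟩) = 1:
new amp(|0⟩) = (0.637536 - 0.77042i)·a = 0
new amp(|1⟩) = (0.637536 + 0.77042i)·b = (0.6375 + 0.7704i)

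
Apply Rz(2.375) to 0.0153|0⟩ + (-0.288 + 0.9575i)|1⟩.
(0.005722 - 0.01419i)|0⟩ + (-0.9957 + 0.09098i)|1⟩

Rz(2.375) = [[e^(−iθ/2), 0], [0, e^(iθ/2)]] with e^(±iθ/2) = cos(θ/2) ± i·sin(θ/2); θ = 2.375, cos(θ/2) ≈ 0.37398, sin(θ/2) ≈ 0.927437.
With a = amp(|0⟩) = 0.0153 and b = amp(|1⟩) = (-0.288 + 0.9575i):
new amp(|0⟩) = (0.37398 - 0.927437i)·a = (0.005722 - 0.01419i)
new amp(|1⟩) = (0.37398 + 0.927437i)·b = (-0.9957 + 0.09098i)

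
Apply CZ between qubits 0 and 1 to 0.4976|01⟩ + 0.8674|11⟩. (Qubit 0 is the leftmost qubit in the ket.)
0.4976|01⟩ - 0.8674|11⟩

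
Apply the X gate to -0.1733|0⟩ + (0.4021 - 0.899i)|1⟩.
(0.4021 - 0.899i)|0⟩ - 0.1733|1⟩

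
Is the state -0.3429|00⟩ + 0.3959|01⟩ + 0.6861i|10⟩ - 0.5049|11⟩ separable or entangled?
Entangled

Writing the state as a|00⟩ + b|01⟩ + c|10⟩ + d|11⟩, it is a product state iff ad − bc = 0.
Here (a, b, c, d) = (-0.3429, 0.3959, 0.6861i, -0.5049): ad − bc = (-0.3429)(-0.5049) − (0.3959)(0.6861i) = (0.1731 - 0.2716i) ≠ 0, so the state is entangled.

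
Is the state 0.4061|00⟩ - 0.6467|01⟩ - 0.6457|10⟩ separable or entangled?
Entangled

Writing the state as a|00⟩ + b|01⟩ + c|10⟩ + d|11⟩, it is a product state iff ad − bc = 0.
Here (a, b, c, d) = (0.4061, -0.6467, -0.6457, 0): ad − bc = (0.4061)(0) − (-0.6467)(-0.6457) = -0.4176 ≠ 0, so the state is entangled.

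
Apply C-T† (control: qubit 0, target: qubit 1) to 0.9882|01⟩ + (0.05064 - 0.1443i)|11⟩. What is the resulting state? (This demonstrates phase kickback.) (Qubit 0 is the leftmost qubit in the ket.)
0.9882|01⟩ + (-0.06623 - 0.1378i)|11⟩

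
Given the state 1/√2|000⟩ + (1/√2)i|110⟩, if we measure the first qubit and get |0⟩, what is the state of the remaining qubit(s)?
|00⟩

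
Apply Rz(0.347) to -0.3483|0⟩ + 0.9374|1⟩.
(-0.3431 + 0.06013i)|0⟩ + (0.9233 + 0.1618i)|1⟩

Rz(0.347) = [[e^(−iθ/2), 0], [0, e^(iθ/2)]] with e^(±iθ/2) = cos(θ/2) ± i·sin(θ/2); θ = 0.347, cos(θ/2) ≈ 0.984987, sin(θ/2) ≈ 0.172631.
With a = amp(|0⟩) = -0.3483 and b = amp(|1⟩) = 0.9374:
new amp(|0⟩) = (0.984987 - 0.172631i)·a = (-0.3431 + 0.06013i)
new amp(|1⟩) = (0.984987 + 0.172631i)·b = (0.9233 + 0.1618i)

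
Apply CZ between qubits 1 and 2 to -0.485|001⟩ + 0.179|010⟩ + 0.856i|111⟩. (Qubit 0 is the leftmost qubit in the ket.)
-0.485|001⟩ + 0.179|010⟩ - 0.856i|111⟩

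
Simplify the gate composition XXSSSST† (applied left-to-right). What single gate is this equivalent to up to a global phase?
T†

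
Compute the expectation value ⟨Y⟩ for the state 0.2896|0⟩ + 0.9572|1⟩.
0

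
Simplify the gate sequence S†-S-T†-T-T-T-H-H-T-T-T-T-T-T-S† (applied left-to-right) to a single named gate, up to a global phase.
S†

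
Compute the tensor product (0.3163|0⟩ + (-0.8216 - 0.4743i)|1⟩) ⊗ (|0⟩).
0.3163|00⟩ + (-0.8216 - 0.4743i)|10⟩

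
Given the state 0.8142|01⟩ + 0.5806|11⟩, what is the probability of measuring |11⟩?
0.3371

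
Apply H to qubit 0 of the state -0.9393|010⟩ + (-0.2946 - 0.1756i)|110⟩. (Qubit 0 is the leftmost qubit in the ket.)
(-0.8725 - 0.1242i)|010⟩ + (-0.4559 + 0.1242i)|110⟩

H on qubit 0 mixes each pair of kets that differ only in qubit 0: amplitudes (a, b) of (|…0…⟩, |…1…⟩) become ((a + b)/√2, (a − b)/√2). Kets absent from the input have amplitude 0.
(|010⟩, |110⟩): (a, b) = (-0.9393, (-0.2946 - 0.1756i)) → ((-0.8725 - 0.1242i), (-0.4559 + 0.1242i))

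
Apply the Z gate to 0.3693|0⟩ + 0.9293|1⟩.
0.3693|0⟩ - 0.9293|1⟩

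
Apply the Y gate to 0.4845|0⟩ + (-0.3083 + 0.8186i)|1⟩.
(0.8186 + 0.3083i)|0⟩ + 0.4845i|1⟩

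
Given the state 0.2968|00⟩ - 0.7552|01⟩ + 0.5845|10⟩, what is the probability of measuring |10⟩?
0.3416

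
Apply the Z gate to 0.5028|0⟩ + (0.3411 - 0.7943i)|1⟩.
0.5028|0⟩ + (-0.3411 + 0.7943i)|1⟩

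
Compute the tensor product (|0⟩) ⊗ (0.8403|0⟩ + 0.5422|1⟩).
0.8403|00⟩ + 0.5422|01⟩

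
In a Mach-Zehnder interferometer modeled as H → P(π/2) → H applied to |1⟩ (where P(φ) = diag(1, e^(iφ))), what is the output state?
(1/2 - (1/2)i)|0⟩ + (1/2 + (1/2)i)|1⟩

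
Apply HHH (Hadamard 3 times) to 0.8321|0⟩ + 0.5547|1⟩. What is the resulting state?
0.9806|0⟩ + 0.1962|1⟩

H² = I, so H^3 = H: a single Hadamard. With (a, b) = (0.8321, 0.5547), H gives ((a + b)/√2, (a − b)/√2) = (0.9806, 0.1962).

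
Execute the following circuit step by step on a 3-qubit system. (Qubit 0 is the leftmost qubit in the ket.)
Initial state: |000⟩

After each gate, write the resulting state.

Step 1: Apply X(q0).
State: |100⟩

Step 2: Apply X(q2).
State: |101⟩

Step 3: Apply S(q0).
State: i|101⟩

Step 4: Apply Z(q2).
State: -i|101⟩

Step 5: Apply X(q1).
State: -i|111⟩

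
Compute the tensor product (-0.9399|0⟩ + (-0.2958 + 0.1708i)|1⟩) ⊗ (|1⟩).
-0.9399|01⟩ + (-0.2958 + 0.1708i)|11⟩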